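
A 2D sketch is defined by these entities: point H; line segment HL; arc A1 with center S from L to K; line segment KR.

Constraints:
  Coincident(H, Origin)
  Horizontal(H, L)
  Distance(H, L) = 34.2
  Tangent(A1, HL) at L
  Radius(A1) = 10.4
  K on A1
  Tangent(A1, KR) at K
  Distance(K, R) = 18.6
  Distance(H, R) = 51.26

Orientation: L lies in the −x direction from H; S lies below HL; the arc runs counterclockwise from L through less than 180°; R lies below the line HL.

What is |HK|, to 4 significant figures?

46.09

H is at the origin; H and L share the same y with |HL| = 34.2 and L on the −x side, so L = (-34.20, 0.000). A1 meets HL tangentially, so SL is at right angles to HL, so S = L + (0, -10.4) = (-34.20, -10.40). Since SK ⟂ KR (tangency), |SR| = √(10.4² + 18.6²) = 21.31 regardless of where K sits on A1. So R lies on both circle(H, 51.26) and circle(S, 21.31); the below-HL intersection is R = (-41.17, -30.54). K is the foot of the tangent from R: K = (-44.44, -12.23).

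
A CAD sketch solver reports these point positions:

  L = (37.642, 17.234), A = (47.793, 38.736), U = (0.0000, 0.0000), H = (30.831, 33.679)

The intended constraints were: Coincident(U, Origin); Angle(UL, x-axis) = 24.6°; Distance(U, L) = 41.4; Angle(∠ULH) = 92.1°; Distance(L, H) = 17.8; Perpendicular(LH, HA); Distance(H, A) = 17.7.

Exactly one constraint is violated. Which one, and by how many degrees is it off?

Perpendicular(LH, HA) — off by 5.90°.

U = (0.00, 0.00) ✓; UL at 24.60° ✓; |UL| = 41.40 ✓; ∠ULH = 92.10° ✓; |LH| = 17.80 ✓; ∠(LH, HA) = 95.90° ✗; |HA| = 17.70 ✓.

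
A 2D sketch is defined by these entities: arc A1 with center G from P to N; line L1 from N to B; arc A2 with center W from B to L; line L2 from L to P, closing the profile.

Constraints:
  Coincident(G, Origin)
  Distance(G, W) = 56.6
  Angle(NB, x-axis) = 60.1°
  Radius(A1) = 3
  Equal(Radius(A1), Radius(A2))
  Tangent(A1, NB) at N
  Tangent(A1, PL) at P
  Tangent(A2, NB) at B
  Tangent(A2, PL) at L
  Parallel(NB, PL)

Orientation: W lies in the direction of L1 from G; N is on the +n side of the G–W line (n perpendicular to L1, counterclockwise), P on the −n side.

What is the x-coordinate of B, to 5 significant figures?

25.614

The slot axis is L1's direction at 60.1°, so u = (cos 60.1°, sin 60.1°) = (0.49849, 0.86690) and n = (−sin 60.1°, cos 60.1°) = (-0.86690, 0.49849). G is at the origin and W lies 56.6 along u from G, so W = 56.6·u = (28.214, 49.066). Tangency of A1 to both parallel lines with radius 3.0 puts N and P at G ± 3.0·n: N = (-2.6007, 1.4955), P = (2.6007, -1.4955). Equal radii place B and L the same way about W: B = W + 3.0·n = (25.614, 50.562), L = W − 3.0·n = (30.815, 47.571). So B.x = 25.614.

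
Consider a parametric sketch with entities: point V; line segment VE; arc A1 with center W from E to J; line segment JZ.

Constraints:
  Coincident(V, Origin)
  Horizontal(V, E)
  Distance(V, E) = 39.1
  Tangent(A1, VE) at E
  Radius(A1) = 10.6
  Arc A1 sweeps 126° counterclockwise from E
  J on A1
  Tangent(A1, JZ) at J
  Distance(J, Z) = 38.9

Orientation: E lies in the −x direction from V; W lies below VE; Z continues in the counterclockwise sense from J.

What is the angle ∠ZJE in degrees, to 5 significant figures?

117.00°

On A1, E sits at bearing 90° from W; a 126° counterclockwise sweep puts J at bearing 216°, so J = W + 10.6·(cos 216°, sin 216°) = (-47.676, -16.831). A1 meets JZ tangentially, so WJ is at right angles to JZ, so JZ runs along (−sin 216°, cos 216°); with |JZ| = 38.9, Z = (-24.811, -48.301). Then cos ∠ZJE = JZ·JE / (|JZ||JE|), giving 117.00°.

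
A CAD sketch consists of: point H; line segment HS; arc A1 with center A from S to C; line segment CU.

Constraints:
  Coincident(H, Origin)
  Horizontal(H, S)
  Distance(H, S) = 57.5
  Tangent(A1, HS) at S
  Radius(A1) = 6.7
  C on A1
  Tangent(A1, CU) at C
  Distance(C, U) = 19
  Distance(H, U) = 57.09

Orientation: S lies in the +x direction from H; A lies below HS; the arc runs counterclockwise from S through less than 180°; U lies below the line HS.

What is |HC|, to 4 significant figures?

51.25

H is at the origin; H and S share the same y with |HS| = 57.5 and S on the +x side, so S = (57.50, 0.000). Tangency of A1 to HS means the radius AS is perpendicular to HS, so A = S + (0, -6.7) = (57.50, -6.700). Since AC ⟂ CU (tangency), |AU| = √(6.7² + 19.0²) = 20.15 regardless of where C sits on A1. So U lies on both circle(H, 57.09) and circle(A, 20.15); the below-HS intersection is U = (50.95, -25.75). C is the foot of the tangent from U: C = (50.80, -6.753).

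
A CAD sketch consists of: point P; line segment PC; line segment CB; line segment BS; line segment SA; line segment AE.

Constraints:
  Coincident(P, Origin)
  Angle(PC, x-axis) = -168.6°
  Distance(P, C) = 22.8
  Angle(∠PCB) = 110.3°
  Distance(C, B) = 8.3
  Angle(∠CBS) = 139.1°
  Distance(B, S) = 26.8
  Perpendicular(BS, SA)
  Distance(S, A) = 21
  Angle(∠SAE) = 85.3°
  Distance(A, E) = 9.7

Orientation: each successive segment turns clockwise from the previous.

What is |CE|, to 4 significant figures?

27.68

P is at the origin; PC runs at -168.6° with length 22.8, so C = (-22.35, -4.507). ∠PCB = 110.3° gives CB at 121.7° from the x-axis; with |CB| = 8.3, B = (-26.71, 2.555). ∠CBS = 139.1° gives BS at 80.80° from the x-axis; with |BS| = 26.8, S = (-22.43, 29.01). The perpendicularity gives SA at right angles to BS, so SA runs at -9.200°; with |SA| = 21.0, A = (-1.697, 25.65). ∠SAE = 85.3° gives AE at -103.9° from the x-axis; with |AE| = 9.7, E = (-4.027, 16.24). Then |CE| = |E − C| = 27.68.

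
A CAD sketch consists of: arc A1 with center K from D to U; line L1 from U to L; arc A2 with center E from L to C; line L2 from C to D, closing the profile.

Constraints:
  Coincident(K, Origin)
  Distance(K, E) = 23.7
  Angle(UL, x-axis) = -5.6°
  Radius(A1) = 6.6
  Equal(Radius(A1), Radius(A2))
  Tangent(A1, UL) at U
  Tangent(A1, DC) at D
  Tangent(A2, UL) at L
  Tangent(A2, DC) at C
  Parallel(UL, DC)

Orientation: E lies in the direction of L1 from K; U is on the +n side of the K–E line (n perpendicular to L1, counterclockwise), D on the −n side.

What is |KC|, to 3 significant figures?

24.6

The slot axis is L1's direction at -5.6°, so u = (cos -5.6°, sin -5.6°) = (0.995, -0.0976) and n = (−sin -5.6°, cos -5.6°) = (0.0976, 0.995). K is at the origin and E lies 23.7 along u from K, so E = 23.7·u = (23.6, -2.31). Tangency of A1 to both parallel lines with radius 6.6 puts U and D at K ± 6.6·n: U = (0.644, 6.57), D = (-0.644, -6.57). Equal radii place L and C the same way about E: L = E + 6.6·n = (24.2, 4.26), C = E − 6.6·n = (22.9, -8.88). Then |KC| = |C − K| = 24.6.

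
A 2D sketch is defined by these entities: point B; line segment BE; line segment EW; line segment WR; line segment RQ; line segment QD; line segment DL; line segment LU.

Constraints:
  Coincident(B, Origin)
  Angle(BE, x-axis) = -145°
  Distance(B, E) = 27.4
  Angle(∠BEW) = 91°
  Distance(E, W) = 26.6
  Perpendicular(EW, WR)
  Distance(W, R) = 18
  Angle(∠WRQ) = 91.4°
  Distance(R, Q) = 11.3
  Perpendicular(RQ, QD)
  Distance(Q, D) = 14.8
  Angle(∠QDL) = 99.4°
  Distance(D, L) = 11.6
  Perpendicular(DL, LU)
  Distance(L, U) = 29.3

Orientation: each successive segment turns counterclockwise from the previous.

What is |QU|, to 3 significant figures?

20.3

B is at the origin; BE runs at -145.0° with length 27.4, so E = (-22.4, -15.7). ∠BEW = 91.0° gives EW at -56.0° from the x-axis; with |EW| = 26.6, W = (-7.57, -37.8). EW is perpendicular to WR, so WR runs at 34.0°; with |WR| = 18.0, R = (7.35, -27.7). ∠WRQ = 91.4° gives RQ at 123° from the x-axis; with |RQ| = 11.3, Q = (1.26, -18.2). The perpendicularity gives QD at right angles to RQ, so QD runs at -147°; with |QD| = 14.8, D = (-11.2, -26.2). ∠QDL = 99.4° gives DL at -66.8° from the x-axis; with |DL| = 11.6, L = (-6.63, -36.8). The perpendicularity gives LU at right angles to DL, so LU runs at 23.2°; with |LU| = 29.3, U = (20.3, -25.3). Then |QU| = |U − Q| = 20.3.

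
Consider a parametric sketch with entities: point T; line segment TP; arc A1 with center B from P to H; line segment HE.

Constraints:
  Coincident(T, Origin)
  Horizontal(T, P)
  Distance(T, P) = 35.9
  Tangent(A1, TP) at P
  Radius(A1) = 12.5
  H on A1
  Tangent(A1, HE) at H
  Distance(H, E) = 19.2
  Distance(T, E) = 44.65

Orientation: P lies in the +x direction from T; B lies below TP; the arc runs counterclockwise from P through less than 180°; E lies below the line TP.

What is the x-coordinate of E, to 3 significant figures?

28.7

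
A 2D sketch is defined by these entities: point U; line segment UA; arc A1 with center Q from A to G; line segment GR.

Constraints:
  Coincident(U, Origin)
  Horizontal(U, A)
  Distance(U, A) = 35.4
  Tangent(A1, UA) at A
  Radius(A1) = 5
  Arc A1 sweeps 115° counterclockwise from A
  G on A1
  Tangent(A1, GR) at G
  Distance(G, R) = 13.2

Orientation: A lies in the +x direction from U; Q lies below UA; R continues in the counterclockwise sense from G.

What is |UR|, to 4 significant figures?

41.14

U is at the origin; U and A share the same y with |UA| = 35.4 and A on the +x side, so A = (35.40, 0.000). A1 meets UA tangentially, so QA is at right angles to UA, so Q = A + (0, -5) = (35.40, -5.000). On A1, A sits at bearing 90° from Q; a 115° counterclockwise sweep puts G at bearing 205°, so G = Q + 5.0·(cos 205°, sin 205°) = (30.87, -7.113). A1 meets GR tangentially, so QG is at right angles to GR, so GR runs along (−sin 205°, cos 205°); with |GR| = 13.2, R = (36.45, -19.08). Then |UR| = |R − U| = 41.14.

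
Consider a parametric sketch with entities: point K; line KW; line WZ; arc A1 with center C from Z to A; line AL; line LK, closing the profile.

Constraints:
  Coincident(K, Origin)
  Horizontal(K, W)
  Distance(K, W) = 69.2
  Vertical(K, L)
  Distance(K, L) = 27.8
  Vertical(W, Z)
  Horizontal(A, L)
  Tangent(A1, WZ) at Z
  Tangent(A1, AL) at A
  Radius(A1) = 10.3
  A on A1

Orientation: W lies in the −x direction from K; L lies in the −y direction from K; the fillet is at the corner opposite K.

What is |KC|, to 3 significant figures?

61.4

K is at the origin; K and W share the same y with |KW| = 69.2 and W on the −x side, so W = (-69.2, 0.00). K and L share the same x with |KL| = 27.8 and L on the −y side, so L = (0.00, -27.8). The virtual corner opposite K is at (-69.2, -27.8). A1 meets WZ tangentially, so CZ is at right angles to WZ and A1 meets AL tangentially, so CA is at right angles to AL, with radius 10.3, so the center C sits 10.3 in from both sides at C = (-58.9, -17.5). Then |KC| = |C − K| = 61.4.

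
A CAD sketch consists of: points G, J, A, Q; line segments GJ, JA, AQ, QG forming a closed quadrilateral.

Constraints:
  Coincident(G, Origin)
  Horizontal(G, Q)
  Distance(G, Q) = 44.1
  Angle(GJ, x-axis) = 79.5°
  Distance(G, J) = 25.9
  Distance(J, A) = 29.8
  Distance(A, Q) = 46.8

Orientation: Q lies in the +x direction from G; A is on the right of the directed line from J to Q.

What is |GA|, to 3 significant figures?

4.29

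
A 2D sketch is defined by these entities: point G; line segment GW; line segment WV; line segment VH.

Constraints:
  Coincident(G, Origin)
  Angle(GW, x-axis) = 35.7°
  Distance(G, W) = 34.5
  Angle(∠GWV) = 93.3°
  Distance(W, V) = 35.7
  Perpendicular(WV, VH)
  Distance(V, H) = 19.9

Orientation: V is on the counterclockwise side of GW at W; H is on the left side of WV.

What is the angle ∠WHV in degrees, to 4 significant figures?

60.86°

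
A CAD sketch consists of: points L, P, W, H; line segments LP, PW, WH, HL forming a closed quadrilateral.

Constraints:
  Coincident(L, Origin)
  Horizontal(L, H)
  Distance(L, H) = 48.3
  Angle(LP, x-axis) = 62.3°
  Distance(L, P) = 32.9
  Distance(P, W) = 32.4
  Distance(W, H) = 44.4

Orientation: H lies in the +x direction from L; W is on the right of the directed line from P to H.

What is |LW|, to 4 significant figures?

4.098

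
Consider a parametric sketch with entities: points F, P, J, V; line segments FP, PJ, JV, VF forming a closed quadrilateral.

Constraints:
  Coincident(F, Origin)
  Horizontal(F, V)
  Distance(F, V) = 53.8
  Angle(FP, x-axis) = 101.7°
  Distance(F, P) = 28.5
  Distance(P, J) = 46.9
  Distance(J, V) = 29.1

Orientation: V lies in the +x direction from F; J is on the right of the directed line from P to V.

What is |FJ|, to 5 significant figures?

26.491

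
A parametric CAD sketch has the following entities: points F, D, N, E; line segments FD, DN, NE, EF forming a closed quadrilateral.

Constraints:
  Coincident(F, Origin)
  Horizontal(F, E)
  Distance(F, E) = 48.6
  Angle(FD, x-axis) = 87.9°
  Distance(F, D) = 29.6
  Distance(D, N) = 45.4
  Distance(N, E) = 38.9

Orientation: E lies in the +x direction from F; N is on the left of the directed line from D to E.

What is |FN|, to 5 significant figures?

59.816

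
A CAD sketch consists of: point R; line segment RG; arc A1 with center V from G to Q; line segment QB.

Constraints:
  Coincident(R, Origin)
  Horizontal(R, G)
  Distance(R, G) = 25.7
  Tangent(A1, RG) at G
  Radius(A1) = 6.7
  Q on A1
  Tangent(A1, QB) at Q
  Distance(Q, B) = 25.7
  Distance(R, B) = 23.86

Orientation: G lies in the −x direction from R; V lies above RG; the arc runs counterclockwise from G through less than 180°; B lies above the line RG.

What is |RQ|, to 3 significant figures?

20.5

Checks: |VQ| = 6.700 ✓; ∠(VQ, QB) = 90.00° ✓; |QB| = 25.70 ✓; |RB| = 23.86 ✓.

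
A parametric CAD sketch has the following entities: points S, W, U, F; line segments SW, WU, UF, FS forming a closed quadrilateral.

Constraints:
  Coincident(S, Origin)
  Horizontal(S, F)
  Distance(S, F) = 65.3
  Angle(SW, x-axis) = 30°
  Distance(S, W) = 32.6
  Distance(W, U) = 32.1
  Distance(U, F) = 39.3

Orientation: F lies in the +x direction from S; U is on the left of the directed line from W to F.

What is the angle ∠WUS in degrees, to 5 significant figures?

5.3441°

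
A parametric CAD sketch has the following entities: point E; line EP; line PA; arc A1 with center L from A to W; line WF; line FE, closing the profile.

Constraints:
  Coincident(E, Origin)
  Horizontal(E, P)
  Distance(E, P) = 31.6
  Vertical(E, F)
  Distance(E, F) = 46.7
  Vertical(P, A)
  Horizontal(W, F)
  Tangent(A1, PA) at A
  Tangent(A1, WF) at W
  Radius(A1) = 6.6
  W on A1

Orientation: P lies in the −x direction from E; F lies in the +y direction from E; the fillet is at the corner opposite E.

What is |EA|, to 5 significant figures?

51.055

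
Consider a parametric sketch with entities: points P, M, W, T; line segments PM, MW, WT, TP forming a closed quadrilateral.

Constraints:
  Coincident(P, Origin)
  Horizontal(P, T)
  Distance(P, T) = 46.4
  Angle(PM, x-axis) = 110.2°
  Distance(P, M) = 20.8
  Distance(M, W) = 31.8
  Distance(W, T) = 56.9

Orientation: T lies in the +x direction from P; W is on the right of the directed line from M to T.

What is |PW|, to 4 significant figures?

15.28

Checks: |MW| = 31.80 ✓; |WT| = 56.90 ✓.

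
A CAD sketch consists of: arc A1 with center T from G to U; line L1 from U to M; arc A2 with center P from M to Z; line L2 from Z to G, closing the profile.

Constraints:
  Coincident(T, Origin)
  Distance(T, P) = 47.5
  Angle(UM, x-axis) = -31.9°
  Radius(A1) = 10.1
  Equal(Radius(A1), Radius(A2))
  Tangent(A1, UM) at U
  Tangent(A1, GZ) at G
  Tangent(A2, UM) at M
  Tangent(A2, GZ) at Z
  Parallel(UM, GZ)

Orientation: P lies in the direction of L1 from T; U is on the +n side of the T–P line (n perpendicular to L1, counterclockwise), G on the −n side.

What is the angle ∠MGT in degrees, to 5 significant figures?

66.962°

Tangency of A1 to both parallel lines with radius 10.1 puts U and G at T ± 10.1·n: U = (5.3372, 8.5746), G = (-5.3372, -8.5746). Equal radii place M and Z the same way about P: M = P + 10.1·n = (45.663, -16.526), Z = P − 10.1·n = (34.989, -33.675). Then cos ∠MGT = GM·GT / (|GM||GT|), giving 66.962°.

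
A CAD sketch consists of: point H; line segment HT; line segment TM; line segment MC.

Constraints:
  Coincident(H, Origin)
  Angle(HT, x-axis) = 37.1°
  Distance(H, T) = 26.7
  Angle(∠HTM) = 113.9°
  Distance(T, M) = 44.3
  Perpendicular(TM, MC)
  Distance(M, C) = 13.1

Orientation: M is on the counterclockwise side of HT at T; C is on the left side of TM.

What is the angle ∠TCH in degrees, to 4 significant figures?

28.07°

∠HTM = 113.9°, so TM runs at 37.1° + (180° − 113.9°) = 103.2° from the x-axis; with |TM| = 44.3, M = T + 44.3·(cos 103.2°, sin 103.2°) = (11.18, 59.24). The perpendicularity gives MC at right angles to TM; with |MC| = 13.1 on the left of TM, C = M + 13.1·(-0.9736, -0.2284) = (-1.574, 56.24). Then cos ∠TCH = CT·CH / (|CT||CH|), giving 28.07°.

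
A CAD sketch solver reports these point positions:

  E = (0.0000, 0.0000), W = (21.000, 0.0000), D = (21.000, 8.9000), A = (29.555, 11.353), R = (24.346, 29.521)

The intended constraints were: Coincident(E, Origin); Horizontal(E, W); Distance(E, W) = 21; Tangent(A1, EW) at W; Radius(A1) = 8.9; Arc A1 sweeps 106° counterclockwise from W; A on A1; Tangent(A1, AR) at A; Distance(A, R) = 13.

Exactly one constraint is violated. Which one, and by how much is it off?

Distance(A, R) = 13 — off by 5.90.

E = (0.00, 0.00) ✓; E.y = 0.00, W.y = 0.00 ✓; |EW| = 21.00 ✓; ∠(DW, WE) = 90.00° ✓; |DW| = 8.900 ✓; bearing(D→A) − bearing(D→W) = 106.0° ✓; |DA| = 8.900 ✓; ∠(DA, AR) = 90.00° ✓; |AR| = 18.90 ✗.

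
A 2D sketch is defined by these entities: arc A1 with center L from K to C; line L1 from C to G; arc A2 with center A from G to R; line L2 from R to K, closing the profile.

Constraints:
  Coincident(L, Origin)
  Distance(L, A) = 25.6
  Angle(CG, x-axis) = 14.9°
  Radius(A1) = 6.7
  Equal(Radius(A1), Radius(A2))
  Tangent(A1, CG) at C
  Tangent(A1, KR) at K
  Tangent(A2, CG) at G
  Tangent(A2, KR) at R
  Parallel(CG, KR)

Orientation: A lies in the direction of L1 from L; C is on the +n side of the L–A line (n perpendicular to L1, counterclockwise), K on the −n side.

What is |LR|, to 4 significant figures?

26.46

Tangency of A1 to both parallel lines with radius 6.7 puts C and K at L ± 6.7·n: C = (-1.723, 6.475), K = (1.723, -6.475). Equal radii place G and R the same way about A: G = A + 6.7·n = (23.02, 13.06), R = A − 6.7·n = (26.46, 0.1079). Then |LR| = |R − L| = 26.46.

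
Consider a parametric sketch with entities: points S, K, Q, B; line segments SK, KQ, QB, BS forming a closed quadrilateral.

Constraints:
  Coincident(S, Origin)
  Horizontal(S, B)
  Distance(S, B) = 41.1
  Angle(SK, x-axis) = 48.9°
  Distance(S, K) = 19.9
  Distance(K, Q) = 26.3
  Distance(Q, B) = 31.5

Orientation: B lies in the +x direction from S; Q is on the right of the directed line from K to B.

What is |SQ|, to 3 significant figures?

16.2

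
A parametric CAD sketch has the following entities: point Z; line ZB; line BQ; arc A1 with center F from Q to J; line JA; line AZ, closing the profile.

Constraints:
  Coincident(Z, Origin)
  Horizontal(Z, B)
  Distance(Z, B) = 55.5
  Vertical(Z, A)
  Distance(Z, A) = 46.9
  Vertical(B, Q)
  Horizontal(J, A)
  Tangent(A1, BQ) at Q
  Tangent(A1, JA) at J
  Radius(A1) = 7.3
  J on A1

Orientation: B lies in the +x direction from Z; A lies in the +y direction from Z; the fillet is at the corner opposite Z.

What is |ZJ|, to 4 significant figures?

67.25

Z is at the origin; ZB is horizontal with |ZB| = 55.5 and B on the +x side, so B = (55.50, 0.000). ZA is vertical with |ZA| = 46.9 and A on the +y side, so A = (0.000, 46.90). The virtual corner opposite Z is at (55.50, 46.90). Tangency of A1 to BQ means the radius FQ is perpendicular to BQ and A1 meets JA tangentially, so FJ is at right angles to JA, with radius 7.3, so the center F sits 7.3 in from both sides at F = (48.20, 39.60). That places the tangent points at Q = (55.50, 39.60) on BQ and J = (48.20, 46.90) on JA. Then |ZJ| = |J − Z| = 67.25.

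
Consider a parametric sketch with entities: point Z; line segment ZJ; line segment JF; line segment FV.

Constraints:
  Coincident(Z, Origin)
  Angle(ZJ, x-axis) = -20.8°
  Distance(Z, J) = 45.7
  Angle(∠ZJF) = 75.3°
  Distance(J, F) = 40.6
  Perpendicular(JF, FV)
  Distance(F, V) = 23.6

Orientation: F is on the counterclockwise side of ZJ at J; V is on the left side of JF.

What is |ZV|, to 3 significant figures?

35.6

∠ZJF = 75.3°, so JF runs at -20.8° + (180° − 75.3°) = 83.9° from the x-axis; with |JF| = 40.6, F = J + 40.6·(cos 83.9°, sin 83.9°) = (47.0, 24.1). JF ⟂ FV; with |FV| = 23.6 on the left of JF, V = F + 23.6·(-0.994, 0.106) = (23.6, 26.6). Then |ZV| = |V − Z| = 35.6.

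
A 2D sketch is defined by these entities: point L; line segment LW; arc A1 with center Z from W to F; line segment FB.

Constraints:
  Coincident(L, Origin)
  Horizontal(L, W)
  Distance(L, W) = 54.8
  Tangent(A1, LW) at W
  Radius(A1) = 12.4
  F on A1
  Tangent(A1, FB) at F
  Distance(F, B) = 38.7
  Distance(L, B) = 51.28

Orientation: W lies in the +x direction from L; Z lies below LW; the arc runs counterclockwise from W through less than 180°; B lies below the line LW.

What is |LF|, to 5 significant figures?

44.063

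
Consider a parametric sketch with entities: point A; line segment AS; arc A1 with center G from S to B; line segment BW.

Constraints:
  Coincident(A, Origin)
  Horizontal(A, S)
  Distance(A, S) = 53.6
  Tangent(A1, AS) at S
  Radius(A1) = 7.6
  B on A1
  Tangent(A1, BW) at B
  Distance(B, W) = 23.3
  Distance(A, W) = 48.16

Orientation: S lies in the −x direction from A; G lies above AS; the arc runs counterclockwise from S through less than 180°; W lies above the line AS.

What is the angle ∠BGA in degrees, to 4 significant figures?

9.112°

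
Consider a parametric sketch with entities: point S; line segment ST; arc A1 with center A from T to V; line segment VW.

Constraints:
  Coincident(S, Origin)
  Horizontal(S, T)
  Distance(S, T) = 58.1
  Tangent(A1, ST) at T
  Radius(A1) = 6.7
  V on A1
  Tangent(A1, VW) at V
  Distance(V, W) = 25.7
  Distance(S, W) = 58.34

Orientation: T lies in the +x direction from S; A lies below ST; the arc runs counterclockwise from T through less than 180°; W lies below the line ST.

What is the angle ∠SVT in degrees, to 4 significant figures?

131.0°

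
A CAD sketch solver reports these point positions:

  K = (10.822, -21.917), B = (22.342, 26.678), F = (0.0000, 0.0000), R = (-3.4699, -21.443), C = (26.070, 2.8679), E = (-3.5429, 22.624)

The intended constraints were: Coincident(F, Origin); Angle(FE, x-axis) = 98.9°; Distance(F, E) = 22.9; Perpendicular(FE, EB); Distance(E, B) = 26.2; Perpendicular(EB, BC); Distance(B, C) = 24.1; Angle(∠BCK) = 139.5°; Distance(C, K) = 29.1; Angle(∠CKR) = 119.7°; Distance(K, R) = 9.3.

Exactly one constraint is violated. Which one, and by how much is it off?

Distance(K, R) = 9.3 — off by 5.00.

F = (0.00, 0.00) ✓; FE at 98.90° ✓; |FE| = 22.90 ✓; ∠(FE, EB) = 90.00° ✓; |EB| = 26.20 ✓; ∠(EB, BC) = 90.00° ✓; |BC| = 24.10 ✓; ∠BCK = 139.5° ✓; |CK| = 29.10 ✓; ∠CKR = 119.7° ✓; |KR| = 14.30 ✗.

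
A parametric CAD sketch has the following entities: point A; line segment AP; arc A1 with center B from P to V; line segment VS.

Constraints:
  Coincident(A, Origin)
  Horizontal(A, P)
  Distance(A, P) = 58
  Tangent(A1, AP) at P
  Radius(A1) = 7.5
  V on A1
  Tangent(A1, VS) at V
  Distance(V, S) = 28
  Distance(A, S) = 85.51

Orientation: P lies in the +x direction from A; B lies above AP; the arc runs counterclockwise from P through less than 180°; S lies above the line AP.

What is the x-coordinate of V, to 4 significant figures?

63.59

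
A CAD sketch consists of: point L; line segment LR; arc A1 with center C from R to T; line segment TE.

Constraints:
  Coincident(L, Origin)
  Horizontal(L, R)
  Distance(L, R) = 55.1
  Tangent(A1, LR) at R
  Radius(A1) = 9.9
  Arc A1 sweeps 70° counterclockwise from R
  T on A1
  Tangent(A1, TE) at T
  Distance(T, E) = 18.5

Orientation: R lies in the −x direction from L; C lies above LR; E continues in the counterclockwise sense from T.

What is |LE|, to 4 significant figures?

46.14

L is at the origin; LR is horizontal with |LR| = 55.1 and R on the −x side, so R = (-55.10, 0.000). Tangency of A1 to LR means the radius CR is perpendicular to LR, so C = R + (0, 9.9) = (-55.10, 9.900). On A1, R sits at bearing -90° from C; a 70° counterclockwise sweep puts T at bearing -20°, so T = C + 9.9·(cos -20°, sin -20°) = (-45.80, 6.514). Since A1 is tangent to TE there, CT ⟂ TE, so TE runs along (−sin -20°, cos -20°); with |TE| = 18.5, E = (-39.47, 23.90). Then |LE| = |E − L| = 46.14.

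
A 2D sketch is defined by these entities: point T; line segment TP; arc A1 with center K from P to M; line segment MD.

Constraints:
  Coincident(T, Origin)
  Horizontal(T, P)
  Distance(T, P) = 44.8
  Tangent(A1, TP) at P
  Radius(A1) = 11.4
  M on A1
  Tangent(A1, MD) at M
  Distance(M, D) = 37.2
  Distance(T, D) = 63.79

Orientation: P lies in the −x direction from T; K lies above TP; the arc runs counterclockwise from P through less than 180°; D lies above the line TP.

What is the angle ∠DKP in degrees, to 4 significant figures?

172.4°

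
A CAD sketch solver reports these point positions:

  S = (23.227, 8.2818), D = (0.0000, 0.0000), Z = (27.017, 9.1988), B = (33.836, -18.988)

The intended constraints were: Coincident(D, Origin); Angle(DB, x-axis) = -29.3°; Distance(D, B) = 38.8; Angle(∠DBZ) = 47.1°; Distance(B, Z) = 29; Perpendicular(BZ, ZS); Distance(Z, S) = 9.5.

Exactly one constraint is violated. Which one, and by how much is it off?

Distance(Z, S) = 9.5 — off by 5.60.

D = (0.00, 0.00) ✓; DB at -29.30° ✓; |DB| = 38.80 ✓; ∠DBZ = 47.10° ✓; |BZ| = 29.00 ✓; ∠(BZ, ZS) = 90.00° ✓; |ZS| = 3.899 ✗.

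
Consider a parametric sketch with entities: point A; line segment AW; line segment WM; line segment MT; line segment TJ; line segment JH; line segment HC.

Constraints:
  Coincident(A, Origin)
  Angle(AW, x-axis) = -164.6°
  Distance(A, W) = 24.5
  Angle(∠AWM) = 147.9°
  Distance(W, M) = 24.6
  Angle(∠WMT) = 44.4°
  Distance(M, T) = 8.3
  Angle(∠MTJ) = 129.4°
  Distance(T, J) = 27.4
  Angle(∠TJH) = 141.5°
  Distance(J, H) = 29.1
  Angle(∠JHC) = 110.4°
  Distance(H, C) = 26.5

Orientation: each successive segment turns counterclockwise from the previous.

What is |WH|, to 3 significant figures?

34.2

∠MTJ = 129.4° gives TJ at 53.7° from the x-axis; with |TJ| = 27.4, J = (-15.7, -2.11). ∠TJH = 141.5° gives JH at 92.2° from the x-axis; with |JH| = 29.1, H = (-16.8, 27.0). Then |WH| = |H − W| = 34.2.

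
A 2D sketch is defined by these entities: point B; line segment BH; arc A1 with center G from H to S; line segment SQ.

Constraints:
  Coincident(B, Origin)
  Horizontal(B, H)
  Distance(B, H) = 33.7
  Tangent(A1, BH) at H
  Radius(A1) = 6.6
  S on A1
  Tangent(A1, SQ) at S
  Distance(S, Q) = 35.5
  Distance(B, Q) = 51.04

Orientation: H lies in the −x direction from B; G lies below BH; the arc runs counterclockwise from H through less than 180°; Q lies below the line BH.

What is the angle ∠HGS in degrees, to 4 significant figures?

108.8°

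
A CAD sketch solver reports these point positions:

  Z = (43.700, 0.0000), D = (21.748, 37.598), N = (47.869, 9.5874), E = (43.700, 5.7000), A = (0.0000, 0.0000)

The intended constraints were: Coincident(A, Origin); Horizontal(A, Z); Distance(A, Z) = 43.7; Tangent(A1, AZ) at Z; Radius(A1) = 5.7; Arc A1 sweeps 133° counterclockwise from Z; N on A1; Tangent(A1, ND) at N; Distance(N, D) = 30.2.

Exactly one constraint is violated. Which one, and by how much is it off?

Distance(N, D) = 30.2 — off by 8.10.

A = (0.00, 0.00) ✓; A.y = 0.00, Z.y = 0.00 ✓; |AZ| = 43.70 ✓; ∠(EZ, ZA) = 90.00° ✓; |EZ| = 5.700 ✓; bearing(E→N) − bearing(E→Z) = 133.0° ✓; |EN| = 5.700 ✓; ∠(EN, ND) = 90.00° ✓; |ND| = 38.30 ✗.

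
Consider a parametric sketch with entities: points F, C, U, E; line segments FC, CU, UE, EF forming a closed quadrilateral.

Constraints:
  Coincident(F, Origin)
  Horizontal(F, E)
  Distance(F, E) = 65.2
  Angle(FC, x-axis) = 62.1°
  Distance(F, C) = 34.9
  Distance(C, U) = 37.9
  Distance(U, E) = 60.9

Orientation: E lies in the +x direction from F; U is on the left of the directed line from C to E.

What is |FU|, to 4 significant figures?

71.86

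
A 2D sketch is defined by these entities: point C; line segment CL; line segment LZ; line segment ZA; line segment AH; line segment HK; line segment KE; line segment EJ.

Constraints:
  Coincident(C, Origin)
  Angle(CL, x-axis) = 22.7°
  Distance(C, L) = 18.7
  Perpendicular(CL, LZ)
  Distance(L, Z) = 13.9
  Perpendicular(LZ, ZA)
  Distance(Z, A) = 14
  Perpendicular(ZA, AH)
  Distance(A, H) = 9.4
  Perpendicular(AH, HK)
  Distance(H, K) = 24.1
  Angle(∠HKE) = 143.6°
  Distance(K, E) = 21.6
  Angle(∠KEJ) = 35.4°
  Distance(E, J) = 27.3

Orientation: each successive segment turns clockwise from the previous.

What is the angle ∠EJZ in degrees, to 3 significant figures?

94.7°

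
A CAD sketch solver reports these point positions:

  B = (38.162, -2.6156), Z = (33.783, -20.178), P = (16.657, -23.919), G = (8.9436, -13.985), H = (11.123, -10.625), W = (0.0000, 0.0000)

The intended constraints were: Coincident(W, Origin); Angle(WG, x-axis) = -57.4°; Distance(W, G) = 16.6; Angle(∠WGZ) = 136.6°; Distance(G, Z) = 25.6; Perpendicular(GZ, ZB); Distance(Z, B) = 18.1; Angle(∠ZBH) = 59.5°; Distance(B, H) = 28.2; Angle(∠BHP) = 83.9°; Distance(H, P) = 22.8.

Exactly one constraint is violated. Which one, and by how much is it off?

Distance(H, P) = 22.8 — off by 8.40.

W = (0.00, 0.00) ✓; WG at -57.40° ✓; |WG| = 16.60 ✓; ∠WGZ = 136.6° ✓; |GZ| = 25.60 ✓; ∠(GZ, ZB) = 90.00° ✓; |ZB| = 18.10 ✓; ∠ZBH = 59.50° ✓; |BH| = 28.20 ✓; ∠BHP = 83.90° ✓; |HP| = 14.40 ✗.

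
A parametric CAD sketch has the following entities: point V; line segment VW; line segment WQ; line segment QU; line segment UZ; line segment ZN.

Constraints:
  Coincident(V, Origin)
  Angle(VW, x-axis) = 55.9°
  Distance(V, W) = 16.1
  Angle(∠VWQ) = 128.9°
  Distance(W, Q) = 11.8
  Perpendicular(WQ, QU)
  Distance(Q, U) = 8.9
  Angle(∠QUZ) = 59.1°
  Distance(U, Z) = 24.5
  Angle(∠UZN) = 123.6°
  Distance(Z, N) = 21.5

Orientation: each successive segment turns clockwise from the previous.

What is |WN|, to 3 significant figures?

27.2

V is at the origin; VW runs at 55.9° with length 16.1, so W = (9.03, 13.3). ∠VWQ = 128.9° gives WQ at 4.80° from the x-axis; with |WQ| = 11.8, Q = (20.8, 14.3). WQ ⟂ QU, so QU runs at -85.2°; with |QU| = 8.9, U = (21.5, 5.45). ∠QUZ = 59.1° gives UZ at 154° from the x-axis; with |UZ| = 24.5, Z = (-0.472, 16.2). ∠UZN = 123.6° gives ZN at 97.5° from the x-axis; with |ZN| = 21.5, N = (-3.28, 37.5). Then |WN| = |N − W| = 27.2.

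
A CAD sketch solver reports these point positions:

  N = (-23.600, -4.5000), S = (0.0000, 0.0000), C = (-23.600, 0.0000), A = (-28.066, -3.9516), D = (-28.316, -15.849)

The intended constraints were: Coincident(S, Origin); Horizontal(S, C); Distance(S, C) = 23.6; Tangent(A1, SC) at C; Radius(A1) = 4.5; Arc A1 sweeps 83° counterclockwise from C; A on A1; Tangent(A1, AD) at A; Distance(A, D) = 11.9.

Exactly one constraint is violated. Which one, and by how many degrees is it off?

Tangent(A1, AD) at A — off by 5.80°.

S = (0.00, 0.00) ✓; S.y = 0.00, C.y = 0.00 ✓; |SC| = 23.60 ✓; ∠(NC, CS) = 90.00° ✓; |NC| = 4.500 ✓; bearing(N→A) − bearing(N→C) = 83.00° ✓; |NA| = 4.500 ✓; ∠(NA, AD) = 84.20° ✗; |AD| = 11.90 ✓.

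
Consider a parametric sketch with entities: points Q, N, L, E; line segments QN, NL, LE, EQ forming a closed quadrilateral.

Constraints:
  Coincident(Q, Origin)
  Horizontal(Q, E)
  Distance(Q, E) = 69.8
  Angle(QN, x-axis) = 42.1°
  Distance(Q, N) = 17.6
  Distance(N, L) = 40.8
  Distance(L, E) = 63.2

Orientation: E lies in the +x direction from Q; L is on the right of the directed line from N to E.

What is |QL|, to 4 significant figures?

32.05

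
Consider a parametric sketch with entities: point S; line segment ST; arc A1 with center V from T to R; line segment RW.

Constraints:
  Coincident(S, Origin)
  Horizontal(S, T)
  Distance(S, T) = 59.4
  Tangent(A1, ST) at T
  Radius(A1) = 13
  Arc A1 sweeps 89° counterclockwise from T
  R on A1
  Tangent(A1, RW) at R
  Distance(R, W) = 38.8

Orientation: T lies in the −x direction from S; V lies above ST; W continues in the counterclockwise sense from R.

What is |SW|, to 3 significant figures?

68.9

S is at the origin; S and T share the same y with |ST| = 59.4 and T on the −x side, so T = (-59.4, 0.00). A1 meets ST tangentially, so VT is at right angles to ST, so V = T + (0, 13) = (-59.4, 13.0). On A1, T sits at bearing -90° from V; an 89° counterclockwise sweep puts R at bearing -1°, so R = V + 13.0·(cos -1°, sin -1°) = (-46.4, 12.8). Tangency of A1 to RW means the radius VR is perpendicular to RW, so RW runs along (−sin -1°, cos -1°); with |RW| = 38.8, W = (-45.7, 51.6). Then |SW| = |W − S| = 68.9.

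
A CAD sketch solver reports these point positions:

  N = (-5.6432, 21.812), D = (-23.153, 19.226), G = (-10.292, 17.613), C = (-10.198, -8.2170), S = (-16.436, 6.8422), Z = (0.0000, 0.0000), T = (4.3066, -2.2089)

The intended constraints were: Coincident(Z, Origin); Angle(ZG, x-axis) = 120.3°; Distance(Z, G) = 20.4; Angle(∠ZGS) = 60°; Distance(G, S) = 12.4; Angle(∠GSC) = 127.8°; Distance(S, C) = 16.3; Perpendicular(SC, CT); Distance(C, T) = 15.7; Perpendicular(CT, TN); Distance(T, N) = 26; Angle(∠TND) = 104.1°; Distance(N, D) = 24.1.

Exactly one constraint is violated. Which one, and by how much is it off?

Distance(N, D) = 24.1 — off by 6.40.

Z = (0.00, 0.00) ✓; ZG at 120.3° ✓; |ZG| = 20.40 ✓; ∠ZGS = 60.00° ✓; |GS| = 12.40 ✓; ∠GSC = 127.8° ✓; |SC| = 16.30 ✓; ∠(SC, CT) = 90.00° ✓; |CT| = 15.70 ✓; ∠(CT, TN) = 90.00° ✓; |TN| = 26.00 ✓; ∠TND = 104.1° ✓; |ND| = 17.70 ✗.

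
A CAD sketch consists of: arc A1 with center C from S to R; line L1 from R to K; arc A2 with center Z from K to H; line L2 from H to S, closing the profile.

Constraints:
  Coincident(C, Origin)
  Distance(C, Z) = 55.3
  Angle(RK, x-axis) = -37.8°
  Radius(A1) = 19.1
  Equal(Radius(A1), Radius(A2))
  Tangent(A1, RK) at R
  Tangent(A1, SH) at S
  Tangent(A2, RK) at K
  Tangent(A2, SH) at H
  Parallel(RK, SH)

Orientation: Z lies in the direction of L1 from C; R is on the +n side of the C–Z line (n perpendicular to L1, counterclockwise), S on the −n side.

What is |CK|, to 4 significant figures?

58.51

The slot axis is L1's direction at -37.8°, so u = (cos -37.8°, sin -37.8°) = (0.7902, -0.6129) and n = (−sin -37.8°, cos -37.8°) = (0.6129, 0.7902). C is at the origin and Z lies 55.3 along u from C, so Z = 55.3·u = (43.70, -33.89). Tangency of A1 to both parallel lines with radius 19.1 puts R and S at C ± 19.1·n: R = (11.71, 15.09), S = (-11.71, -15.09). Equal radii place K and H the same way about Z: K = Z + 19.1·n = (55.40, -18.80), H = Z − 19.1·n = (31.99, -48.99). Then |CK| = |K − C| = 58.51.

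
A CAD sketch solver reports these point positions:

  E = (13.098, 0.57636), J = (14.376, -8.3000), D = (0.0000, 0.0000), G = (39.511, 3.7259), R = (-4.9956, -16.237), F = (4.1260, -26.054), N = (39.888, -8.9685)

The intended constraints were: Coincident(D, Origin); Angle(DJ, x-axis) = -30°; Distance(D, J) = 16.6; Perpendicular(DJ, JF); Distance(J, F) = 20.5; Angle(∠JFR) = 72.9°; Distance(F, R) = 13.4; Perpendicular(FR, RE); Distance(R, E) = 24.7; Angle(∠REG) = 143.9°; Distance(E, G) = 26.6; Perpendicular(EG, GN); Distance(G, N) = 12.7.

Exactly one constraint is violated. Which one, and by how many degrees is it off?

Perpendicular(EG, GN) — off by 5.10°.

D = (0.00, 0.00) ✓; DJ at -30.00° ✓; |DJ| = 16.60 ✓; ∠(DJ, JF) = 90.00° ✓; |JF| = 20.50 ✓; ∠JFR = 72.90° ✓; |FR| = 13.40 ✓; ∠(FR, RE) = 90.00° ✓; |RE| = 24.70 ✓; ∠REG = 143.9° ✓; |EG| = 26.60 ✓; ∠(EG, GN) = 95.10° ✗; |GN| = 12.70 ✓.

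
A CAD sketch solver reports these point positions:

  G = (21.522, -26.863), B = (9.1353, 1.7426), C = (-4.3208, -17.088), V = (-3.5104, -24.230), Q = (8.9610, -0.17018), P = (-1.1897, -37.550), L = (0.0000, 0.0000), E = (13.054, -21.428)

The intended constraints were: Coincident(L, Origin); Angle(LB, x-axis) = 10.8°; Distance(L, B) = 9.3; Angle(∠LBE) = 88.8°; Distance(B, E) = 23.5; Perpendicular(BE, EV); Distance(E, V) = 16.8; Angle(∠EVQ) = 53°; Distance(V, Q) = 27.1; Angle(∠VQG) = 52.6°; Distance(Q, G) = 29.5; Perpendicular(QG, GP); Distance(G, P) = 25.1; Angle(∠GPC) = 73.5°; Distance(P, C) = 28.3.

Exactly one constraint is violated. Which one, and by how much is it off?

Distance(P, C) = 28.3 — off by 7.60.

L = (0.00, 0.00) ✓; LB at 10.80° ✓; |LB| = 9.300 ✓; ∠LBE = 88.80° ✓; |BE| = 23.50 ✓; ∠(BE, EV) = 90.00° ✓; |EV| = 16.80 ✓; ∠EVQ = 53.00° ✓; |VQ| = 27.10 ✓; ∠VQG = 52.60° ✓; |QG| = 29.50 ✓; ∠(QG, GP) = 90.00° ✓; |GP| = 25.10 ✓; ∠GPC = 73.50° ✓; |PC| = 20.70 ✗.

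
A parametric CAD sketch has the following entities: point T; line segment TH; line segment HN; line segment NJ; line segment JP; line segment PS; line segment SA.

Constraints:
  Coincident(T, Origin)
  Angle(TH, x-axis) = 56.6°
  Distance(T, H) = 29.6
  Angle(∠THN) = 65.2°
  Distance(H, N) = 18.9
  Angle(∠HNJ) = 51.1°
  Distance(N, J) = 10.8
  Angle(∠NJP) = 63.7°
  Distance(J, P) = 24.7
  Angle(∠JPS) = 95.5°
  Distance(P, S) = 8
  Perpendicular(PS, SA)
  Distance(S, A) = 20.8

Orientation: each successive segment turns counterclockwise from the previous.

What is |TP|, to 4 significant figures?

42.25

T is at the origin; TH runs at 56.6° with length 29.6, so H = (16.29, 24.71). ∠THN = 65.2° gives HN at 171.4° from the x-axis; with |HN| = 18.9, N = (-2.393, 27.54). ∠HNJ = 51.1° gives NJ at -59.70° from the x-axis; with |NJ| = 10.8, J = (3.056, 18.21). ∠NJP = 63.7° gives JP at 56.60° from the x-axis; with |JP| = 24.7, P = (16.65, 38.83). Then |TP| = |P − T| = 42.25.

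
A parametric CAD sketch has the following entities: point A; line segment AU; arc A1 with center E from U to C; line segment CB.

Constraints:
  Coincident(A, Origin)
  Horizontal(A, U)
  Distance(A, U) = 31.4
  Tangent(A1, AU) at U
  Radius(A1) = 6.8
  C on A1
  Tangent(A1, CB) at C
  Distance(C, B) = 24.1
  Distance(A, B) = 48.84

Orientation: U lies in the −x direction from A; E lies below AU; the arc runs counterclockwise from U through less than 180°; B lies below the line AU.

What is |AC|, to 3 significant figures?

38.8

Checks: A = (0.00, 0.00) ✓; |EC| = 6.800 ✓; ∠(EC, CB) = 90.00° ✓; |CB| = 24.10 ✓; |AB| = 48.84 ✓.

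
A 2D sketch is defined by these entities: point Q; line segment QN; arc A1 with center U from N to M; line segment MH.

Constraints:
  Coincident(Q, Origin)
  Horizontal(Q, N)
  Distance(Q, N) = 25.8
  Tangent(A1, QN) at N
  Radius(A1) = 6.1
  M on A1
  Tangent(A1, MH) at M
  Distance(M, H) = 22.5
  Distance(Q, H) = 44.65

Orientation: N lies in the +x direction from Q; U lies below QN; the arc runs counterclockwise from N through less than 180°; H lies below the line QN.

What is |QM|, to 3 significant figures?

23.3

Checks: Q.y = 0.00, N.y = 0.00 ✓; |UM| = 6.100 ✓; ∠(UM, MH) = 90.00° ✓; |MH| = 22.50 ✓; |QH| = 44.65 ✓.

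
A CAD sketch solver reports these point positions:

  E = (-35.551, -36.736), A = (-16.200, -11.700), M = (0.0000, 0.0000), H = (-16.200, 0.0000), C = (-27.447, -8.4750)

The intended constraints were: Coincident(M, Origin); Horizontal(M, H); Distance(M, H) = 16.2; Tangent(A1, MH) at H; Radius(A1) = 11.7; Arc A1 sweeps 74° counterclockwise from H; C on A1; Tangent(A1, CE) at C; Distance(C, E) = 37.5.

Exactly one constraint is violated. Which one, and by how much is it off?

Distance(C, E) = 37.5 — off by 8.10.

M = (0.00, 0.00) ✓; M.y = 0.00, H.y = 0.00 ✓; |MH| = 16.20 ✓; ∠(AH, HM) = 90.00° ✓; |AH| = 11.70 ✓; bearing(A→C) − bearing(A→H) = 74.00° ✓; |AC| = 11.70 ✓; ∠(AC, CE) = 90.00° ✓; |CE| = 29.40 ✗.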